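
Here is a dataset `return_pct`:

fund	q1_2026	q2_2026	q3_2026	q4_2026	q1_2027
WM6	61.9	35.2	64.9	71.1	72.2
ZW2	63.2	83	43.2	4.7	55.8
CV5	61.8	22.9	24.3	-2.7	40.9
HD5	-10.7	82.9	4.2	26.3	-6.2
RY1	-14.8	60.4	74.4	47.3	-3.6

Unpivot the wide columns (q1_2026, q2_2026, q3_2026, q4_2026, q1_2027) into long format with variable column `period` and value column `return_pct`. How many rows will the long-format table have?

25

5 fund values × 5 melted columns = 25 rows.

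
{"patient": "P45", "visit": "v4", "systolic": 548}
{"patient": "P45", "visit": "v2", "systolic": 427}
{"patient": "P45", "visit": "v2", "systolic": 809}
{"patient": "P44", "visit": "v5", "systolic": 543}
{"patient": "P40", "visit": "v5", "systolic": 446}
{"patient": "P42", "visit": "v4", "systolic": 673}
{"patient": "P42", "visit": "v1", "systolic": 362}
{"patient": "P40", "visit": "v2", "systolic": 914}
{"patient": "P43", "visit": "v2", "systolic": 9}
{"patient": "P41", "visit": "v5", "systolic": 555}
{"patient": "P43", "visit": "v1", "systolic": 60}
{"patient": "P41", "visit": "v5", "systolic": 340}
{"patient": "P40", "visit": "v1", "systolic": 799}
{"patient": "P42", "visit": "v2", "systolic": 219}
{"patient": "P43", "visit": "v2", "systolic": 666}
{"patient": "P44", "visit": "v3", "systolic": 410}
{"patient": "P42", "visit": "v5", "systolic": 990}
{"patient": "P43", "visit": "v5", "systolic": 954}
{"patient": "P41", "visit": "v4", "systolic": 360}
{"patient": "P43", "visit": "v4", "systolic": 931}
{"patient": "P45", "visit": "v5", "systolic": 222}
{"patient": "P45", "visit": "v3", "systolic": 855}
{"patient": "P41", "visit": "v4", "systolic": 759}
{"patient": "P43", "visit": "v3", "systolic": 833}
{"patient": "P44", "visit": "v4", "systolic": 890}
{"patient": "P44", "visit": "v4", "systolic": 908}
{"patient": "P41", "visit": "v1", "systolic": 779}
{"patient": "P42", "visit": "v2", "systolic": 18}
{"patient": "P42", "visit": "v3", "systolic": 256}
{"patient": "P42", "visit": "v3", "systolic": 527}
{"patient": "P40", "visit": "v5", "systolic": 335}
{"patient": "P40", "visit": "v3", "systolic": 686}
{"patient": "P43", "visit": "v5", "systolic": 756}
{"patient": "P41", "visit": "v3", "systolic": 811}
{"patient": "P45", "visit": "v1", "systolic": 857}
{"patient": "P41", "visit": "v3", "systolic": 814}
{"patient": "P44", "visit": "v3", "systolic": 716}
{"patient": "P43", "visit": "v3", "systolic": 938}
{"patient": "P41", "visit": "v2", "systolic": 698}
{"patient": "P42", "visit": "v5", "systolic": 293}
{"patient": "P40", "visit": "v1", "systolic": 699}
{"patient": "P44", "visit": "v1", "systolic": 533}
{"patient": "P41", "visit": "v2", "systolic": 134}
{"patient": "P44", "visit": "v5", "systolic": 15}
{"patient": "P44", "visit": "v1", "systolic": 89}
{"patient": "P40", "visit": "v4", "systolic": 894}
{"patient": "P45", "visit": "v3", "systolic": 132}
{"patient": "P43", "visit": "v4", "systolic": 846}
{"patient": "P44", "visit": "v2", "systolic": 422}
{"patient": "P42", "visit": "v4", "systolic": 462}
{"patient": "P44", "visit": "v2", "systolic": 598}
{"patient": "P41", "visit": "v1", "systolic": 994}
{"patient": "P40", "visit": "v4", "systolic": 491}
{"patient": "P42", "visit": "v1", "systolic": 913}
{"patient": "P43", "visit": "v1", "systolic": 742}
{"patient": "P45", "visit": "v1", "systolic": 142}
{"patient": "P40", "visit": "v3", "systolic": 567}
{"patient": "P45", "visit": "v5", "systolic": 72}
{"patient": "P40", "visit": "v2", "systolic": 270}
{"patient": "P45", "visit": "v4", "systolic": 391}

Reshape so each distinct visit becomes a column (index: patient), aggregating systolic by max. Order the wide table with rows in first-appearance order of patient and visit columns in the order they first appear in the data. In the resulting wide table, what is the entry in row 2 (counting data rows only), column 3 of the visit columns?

With rows in first-appearance order of patient, row 2 is patient=P44. visit columns in first-appearance order: v4, v2, v5, v1, v3; column 3 is v5.
Long rows with patient=P44, visit=v5: max(543, 15) = 543.

543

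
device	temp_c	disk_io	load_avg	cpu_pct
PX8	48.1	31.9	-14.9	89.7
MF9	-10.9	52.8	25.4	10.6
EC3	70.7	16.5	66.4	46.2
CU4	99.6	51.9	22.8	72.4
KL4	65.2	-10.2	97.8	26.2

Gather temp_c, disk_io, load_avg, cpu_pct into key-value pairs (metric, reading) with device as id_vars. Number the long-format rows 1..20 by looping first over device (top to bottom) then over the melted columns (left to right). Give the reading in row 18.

20 rows total (5 × 4). Row 18: index ⌊(18-1)/4⌋ = 4 into device → KL4; (18-1) mod 4 = 1 into the melted columns → disk_io.
So row 18 is (KL4, disk_io, -10.2); reading = -10.2.

-10.2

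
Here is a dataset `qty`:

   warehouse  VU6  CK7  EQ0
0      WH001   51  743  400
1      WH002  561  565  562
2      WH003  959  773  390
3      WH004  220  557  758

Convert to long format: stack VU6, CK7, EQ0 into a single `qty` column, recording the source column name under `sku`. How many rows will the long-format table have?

12

4 warehouse values × 3 melted columns = 12 rows.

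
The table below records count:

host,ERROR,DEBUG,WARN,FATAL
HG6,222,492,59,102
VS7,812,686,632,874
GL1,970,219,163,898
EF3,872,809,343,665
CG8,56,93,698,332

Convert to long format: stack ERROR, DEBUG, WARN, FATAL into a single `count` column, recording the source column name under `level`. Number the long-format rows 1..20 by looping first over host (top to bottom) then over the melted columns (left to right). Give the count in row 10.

219

20 rows total (5 × 4). Row 10: index ⌊(10-1)/4⌋ = 2 into host → GL1; (10-1) mod 4 = 1 into the melted columns → DEBUG.
So row 10 is (GL1, DEBUG, 219); count = 219.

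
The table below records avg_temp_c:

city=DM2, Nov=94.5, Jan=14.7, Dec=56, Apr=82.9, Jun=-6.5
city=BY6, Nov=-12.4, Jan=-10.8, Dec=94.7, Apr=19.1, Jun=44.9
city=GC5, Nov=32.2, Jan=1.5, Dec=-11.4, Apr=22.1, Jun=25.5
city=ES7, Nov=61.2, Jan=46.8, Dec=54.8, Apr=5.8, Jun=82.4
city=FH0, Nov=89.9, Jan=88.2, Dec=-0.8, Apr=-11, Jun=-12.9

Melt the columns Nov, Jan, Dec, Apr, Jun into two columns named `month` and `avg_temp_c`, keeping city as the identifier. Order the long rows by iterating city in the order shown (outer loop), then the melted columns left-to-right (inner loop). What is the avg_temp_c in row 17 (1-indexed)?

25 rows total (5 × 5). Row 17: index ⌊(17-1)/5⌋ = 3 into city → ES7; (17-1) mod 5 = 1 into the melted columns → Jan.
So row 17 is (ES7, Jan, 46.8); avg_temp_c = 46.8.

46.8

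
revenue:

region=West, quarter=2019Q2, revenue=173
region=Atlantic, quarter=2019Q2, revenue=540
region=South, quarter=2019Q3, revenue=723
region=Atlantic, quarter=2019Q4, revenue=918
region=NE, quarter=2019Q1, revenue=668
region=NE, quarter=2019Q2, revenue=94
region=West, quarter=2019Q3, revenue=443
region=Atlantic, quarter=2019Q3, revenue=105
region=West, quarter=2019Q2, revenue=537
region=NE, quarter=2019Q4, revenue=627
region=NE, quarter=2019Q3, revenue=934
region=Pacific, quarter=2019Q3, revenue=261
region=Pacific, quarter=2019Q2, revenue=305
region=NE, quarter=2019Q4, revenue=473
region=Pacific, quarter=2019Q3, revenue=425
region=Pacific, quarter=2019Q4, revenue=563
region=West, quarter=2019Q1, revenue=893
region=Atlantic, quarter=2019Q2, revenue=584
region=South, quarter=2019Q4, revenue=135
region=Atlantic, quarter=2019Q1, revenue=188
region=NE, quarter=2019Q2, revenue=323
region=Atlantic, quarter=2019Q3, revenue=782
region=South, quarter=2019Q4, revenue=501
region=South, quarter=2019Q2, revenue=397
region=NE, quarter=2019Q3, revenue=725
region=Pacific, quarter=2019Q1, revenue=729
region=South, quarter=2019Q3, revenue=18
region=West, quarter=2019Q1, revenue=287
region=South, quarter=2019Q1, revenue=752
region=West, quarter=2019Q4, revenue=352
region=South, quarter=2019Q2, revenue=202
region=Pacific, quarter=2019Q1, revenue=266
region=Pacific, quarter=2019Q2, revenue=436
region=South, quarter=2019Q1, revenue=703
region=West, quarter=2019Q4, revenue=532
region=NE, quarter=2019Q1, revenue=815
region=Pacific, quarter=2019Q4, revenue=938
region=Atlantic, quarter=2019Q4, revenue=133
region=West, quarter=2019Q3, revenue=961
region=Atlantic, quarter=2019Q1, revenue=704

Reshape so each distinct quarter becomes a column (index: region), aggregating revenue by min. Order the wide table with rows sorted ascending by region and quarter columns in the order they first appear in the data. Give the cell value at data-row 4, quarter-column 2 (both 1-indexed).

18

With rows sorted ascending by region, row 4 is region=South. quarter columns in first-appearance order: 2019Q2, 2019Q3, 2019Q4, 2019Q1; column 2 is 2019Q3.
Long rows with region=South, quarter=2019Q3: min(723, 18) = 18.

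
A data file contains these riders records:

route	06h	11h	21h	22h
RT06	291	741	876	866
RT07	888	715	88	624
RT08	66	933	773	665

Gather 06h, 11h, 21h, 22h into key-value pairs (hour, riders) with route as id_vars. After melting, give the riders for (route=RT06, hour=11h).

741

Unpivoting turns each (route, wide-column) pair into one long row.
The wide cell at row RT06, column 11h holds 741, so the long row (RT06, 11h) has riders=741.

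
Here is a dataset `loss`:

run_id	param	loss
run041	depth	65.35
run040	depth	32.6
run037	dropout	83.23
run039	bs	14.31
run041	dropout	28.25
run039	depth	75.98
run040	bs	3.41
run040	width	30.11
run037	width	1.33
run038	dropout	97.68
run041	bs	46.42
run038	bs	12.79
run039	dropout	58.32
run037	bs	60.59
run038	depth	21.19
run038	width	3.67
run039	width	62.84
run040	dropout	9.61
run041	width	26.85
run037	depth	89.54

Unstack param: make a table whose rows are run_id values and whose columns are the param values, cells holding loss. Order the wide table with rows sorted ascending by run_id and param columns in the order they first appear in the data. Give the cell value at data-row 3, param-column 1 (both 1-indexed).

75.98

With rows sorted ascending by run_id, row 3 is run_id=run039. param columns in first-appearance order: depth, dropout, bs, width; column 1 is depth.
Long rows with run_id=run039, param=depth: loss = 75.98.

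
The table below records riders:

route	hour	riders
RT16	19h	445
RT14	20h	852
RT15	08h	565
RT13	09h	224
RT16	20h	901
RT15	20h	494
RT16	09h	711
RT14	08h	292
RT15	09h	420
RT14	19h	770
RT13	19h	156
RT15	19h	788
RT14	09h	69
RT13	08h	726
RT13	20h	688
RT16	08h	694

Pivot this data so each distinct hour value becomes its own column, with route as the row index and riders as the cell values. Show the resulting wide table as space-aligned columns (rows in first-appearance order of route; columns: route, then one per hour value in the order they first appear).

route  19h  20h  08h  09h
RT16   445  901  694  711
RT14   770  852  292  69 
RT15   788  494  565  420
RT13   156  688  726  224

Columns: route plus the 4 distinct hour values (19h, 20h, 08h, 09h).
For example, row RT16 column 19h takes riders=445 from the long row (RT16, 19h).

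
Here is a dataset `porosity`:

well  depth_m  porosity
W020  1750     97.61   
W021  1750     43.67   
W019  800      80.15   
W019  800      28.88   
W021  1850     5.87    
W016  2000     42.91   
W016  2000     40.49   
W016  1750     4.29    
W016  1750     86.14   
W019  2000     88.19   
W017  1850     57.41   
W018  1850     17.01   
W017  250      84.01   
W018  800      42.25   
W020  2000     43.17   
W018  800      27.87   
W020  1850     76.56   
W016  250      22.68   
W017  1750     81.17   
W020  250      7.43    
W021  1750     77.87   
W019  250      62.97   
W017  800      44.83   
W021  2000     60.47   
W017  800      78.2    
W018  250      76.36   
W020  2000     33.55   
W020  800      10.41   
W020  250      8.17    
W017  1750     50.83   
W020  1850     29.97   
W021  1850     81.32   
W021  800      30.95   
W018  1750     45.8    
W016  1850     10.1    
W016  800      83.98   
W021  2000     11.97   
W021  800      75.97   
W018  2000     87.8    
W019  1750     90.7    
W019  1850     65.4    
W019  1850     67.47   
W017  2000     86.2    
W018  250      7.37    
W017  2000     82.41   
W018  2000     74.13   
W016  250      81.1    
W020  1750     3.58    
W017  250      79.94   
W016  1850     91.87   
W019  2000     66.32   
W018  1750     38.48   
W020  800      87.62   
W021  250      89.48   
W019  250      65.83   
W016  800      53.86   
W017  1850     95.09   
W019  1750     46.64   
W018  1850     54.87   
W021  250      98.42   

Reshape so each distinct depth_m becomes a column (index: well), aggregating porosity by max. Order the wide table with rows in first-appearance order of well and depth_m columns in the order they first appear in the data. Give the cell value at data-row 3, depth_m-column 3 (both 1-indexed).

67.47

With rows in first-appearance order of well, row 3 is well=W019. depth_m columns in first-appearance order: 1750, 800, 1850, 2000, 250; column 3 is 1850.
Long rows with well=W019, depth_m=1850: max(65.4, 67.47) = 67.47.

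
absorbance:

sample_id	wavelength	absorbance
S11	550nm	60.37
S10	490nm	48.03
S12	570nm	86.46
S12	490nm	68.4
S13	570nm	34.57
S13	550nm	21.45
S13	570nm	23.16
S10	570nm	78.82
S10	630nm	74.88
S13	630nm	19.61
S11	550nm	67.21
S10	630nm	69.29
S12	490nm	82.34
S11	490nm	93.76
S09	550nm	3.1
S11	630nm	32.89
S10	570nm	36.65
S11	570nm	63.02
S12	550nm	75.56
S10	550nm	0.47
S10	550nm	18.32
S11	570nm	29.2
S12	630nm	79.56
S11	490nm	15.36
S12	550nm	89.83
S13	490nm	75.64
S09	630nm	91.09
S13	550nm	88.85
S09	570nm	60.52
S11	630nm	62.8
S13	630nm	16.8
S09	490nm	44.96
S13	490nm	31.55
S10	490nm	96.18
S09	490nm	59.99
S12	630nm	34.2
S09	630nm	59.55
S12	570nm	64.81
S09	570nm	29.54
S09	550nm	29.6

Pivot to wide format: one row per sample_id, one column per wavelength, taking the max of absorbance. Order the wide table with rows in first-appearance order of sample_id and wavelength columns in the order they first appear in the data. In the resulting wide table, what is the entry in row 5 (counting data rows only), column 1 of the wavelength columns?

With rows in first-appearance order of sample_id, row 5 is sample_id=S09. wavelength columns in first-appearance order: 550nm, 490nm, 570nm, 630nm; column 1 is 550nm.
Long rows with sample_id=S09, wavelength=550nm: max(3.1, 29.6) = 29.6.

29.6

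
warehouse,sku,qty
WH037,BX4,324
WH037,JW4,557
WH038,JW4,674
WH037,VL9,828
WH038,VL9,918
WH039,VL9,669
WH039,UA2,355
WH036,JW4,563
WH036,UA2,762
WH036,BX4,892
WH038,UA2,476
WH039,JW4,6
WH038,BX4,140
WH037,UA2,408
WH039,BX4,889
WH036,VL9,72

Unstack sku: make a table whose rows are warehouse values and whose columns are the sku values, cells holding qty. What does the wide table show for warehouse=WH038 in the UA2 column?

476

Wide layout: rows indexed by warehouse, columns are the 4 distinct sku values (BX4, JW4, VL9, UA2).
Cell (warehouse=WH038, sku=UA2) draws from the long row where warehouse=WH038 and sku=UA2, which has qty=476.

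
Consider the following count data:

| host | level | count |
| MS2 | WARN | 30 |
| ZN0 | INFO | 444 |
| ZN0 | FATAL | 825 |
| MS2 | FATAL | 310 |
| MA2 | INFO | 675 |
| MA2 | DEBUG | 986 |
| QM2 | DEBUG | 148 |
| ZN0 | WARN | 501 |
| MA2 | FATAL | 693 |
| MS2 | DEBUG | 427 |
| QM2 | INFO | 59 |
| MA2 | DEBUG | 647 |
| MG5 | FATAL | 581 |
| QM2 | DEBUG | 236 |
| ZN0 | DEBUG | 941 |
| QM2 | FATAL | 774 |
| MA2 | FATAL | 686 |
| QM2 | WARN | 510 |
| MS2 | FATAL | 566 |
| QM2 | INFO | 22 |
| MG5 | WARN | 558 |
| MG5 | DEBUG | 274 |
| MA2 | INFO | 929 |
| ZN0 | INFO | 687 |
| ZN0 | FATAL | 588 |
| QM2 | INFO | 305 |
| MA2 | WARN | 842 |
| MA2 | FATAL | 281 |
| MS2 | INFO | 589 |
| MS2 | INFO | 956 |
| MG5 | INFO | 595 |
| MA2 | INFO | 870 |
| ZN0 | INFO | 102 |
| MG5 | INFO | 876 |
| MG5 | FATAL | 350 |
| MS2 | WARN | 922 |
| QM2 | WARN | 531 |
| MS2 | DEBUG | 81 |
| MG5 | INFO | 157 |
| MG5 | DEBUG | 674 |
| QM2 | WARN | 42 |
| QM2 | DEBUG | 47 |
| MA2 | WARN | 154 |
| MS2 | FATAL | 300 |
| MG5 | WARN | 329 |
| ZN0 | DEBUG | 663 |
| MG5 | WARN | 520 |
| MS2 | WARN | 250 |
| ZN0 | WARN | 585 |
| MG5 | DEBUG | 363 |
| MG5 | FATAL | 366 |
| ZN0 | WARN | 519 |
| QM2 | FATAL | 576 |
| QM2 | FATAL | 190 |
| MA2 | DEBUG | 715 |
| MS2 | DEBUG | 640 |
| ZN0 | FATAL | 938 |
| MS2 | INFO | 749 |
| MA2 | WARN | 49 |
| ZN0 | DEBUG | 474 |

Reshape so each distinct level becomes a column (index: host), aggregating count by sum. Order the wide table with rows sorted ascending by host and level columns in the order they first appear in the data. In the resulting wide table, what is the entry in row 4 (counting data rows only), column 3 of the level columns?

1540

With rows sorted ascending by host, row 4 is host=QM2. level columns in first-appearance order: WARN, INFO, FATAL, DEBUG; column 3 is FATAL.
Long rows with host=QM2, level=FATAL: 774 + 576 + 190 = 1540.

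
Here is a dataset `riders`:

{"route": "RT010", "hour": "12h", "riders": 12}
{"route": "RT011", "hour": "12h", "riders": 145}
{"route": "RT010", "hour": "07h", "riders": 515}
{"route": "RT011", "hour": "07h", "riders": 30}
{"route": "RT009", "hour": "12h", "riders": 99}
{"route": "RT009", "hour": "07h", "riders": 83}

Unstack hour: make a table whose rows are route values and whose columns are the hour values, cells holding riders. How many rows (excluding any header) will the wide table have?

3 distinct route values → 3 rows.

3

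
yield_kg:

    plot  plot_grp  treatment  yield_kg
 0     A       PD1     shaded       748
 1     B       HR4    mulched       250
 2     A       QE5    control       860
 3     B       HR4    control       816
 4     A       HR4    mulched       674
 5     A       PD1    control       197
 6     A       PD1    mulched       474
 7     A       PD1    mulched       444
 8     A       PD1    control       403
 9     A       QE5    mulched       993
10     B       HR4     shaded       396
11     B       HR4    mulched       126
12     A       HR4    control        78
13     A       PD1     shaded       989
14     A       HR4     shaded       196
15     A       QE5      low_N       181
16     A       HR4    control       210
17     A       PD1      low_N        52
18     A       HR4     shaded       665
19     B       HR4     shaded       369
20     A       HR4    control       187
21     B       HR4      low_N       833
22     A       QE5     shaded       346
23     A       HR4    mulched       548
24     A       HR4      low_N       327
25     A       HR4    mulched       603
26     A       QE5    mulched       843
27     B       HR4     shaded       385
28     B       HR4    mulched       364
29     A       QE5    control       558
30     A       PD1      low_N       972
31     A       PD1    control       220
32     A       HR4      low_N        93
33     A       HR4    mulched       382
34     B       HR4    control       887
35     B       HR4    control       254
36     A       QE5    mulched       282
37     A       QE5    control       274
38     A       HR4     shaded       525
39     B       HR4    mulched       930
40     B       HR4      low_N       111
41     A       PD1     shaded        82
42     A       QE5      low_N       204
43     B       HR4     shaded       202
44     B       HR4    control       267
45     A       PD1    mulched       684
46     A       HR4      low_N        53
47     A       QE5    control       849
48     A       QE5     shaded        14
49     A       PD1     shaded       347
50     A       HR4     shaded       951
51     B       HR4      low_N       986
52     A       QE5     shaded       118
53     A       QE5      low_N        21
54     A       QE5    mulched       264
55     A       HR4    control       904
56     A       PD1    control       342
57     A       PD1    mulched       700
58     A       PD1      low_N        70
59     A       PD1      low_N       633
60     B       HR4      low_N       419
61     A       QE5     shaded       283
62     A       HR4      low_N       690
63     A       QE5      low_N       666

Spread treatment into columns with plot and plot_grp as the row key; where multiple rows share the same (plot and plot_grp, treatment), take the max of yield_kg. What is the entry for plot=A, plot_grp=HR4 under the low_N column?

Rows with plot=A, plot_grp=HR4 and treatment=low_N: yield_kg values are 327, 93, 53, 690.
max(327, 93, 53, 690) = 690.

690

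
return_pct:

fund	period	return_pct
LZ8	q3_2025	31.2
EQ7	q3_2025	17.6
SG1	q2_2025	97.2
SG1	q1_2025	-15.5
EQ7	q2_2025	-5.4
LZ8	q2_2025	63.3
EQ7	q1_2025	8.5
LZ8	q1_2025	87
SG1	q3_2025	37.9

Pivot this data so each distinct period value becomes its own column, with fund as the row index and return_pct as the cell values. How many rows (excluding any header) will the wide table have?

3

3 distinct fund values → 3 rows.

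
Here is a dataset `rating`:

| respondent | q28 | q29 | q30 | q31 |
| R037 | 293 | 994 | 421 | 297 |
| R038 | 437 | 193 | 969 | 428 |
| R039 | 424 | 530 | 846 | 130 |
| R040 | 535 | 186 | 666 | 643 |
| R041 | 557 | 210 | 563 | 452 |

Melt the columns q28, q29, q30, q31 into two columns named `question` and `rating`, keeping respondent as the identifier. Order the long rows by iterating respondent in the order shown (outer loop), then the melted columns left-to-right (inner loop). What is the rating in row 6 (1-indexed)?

20 rows total (5 × 4). Row 6: index ⌊(6-1)/4⌋ = 1 into respondent → R038; (6-1) mod 4 = 1 into the melted columns → q29.
So row 6 is (R038, q29, 193); rating = 193.

193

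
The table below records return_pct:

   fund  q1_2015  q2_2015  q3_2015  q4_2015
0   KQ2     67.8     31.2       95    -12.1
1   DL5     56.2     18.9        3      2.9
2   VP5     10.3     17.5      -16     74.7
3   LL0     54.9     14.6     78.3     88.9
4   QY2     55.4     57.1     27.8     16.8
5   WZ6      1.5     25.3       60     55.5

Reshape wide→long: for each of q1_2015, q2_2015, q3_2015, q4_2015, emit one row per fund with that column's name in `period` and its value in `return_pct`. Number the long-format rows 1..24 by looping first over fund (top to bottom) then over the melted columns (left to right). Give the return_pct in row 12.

74.7

24 rows total (6 × 4). Row 12: index ⌊(12-1)/4⌋ = 2 into fund → VP5; (12-1) mod 4 = 3 into the melted columns → q4_2015.
So row 12 is (VP5, q4_2015, 74.7); return_pct = 74.7.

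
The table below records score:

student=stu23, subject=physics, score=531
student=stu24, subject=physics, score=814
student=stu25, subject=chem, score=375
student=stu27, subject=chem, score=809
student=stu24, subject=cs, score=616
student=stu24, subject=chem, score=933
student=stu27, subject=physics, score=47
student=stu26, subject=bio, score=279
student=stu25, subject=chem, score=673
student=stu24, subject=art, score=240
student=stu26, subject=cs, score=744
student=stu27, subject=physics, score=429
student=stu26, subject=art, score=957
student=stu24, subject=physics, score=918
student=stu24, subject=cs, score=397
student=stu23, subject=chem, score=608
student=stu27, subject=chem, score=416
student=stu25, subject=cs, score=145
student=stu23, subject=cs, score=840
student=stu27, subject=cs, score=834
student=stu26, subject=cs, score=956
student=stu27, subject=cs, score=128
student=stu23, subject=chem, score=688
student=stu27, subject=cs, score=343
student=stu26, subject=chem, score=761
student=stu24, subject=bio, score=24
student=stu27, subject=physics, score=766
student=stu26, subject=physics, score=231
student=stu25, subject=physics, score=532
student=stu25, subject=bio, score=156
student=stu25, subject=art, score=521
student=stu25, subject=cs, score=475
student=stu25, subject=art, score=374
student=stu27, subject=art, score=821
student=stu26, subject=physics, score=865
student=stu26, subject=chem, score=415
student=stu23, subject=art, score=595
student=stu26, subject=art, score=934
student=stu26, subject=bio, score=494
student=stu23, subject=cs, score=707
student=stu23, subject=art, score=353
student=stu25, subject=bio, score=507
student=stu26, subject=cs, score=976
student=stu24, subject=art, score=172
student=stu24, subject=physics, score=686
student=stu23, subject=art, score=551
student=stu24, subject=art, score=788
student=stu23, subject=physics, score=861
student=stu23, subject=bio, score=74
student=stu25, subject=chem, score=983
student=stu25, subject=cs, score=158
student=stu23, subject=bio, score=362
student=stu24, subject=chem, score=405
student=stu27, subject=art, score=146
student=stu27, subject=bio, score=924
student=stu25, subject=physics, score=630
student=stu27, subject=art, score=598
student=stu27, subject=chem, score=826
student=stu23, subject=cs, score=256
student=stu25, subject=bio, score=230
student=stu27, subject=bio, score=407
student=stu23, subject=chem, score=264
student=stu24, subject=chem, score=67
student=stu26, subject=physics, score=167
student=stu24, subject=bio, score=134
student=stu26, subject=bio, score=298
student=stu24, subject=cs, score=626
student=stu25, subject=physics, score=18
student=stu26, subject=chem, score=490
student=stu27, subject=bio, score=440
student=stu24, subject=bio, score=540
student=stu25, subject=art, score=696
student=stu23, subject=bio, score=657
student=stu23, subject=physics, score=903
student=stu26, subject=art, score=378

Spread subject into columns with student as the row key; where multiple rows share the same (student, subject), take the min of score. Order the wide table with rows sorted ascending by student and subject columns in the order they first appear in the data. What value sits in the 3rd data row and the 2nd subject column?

With rows sorted ascending by student, row 3 is student=stu25. subject columns in first-appearance order: physics, chem, cs, bio, art; column 2 is chem.
Long rows with student=stu25, subject=chem: min(375, 673, 983) = 375.

375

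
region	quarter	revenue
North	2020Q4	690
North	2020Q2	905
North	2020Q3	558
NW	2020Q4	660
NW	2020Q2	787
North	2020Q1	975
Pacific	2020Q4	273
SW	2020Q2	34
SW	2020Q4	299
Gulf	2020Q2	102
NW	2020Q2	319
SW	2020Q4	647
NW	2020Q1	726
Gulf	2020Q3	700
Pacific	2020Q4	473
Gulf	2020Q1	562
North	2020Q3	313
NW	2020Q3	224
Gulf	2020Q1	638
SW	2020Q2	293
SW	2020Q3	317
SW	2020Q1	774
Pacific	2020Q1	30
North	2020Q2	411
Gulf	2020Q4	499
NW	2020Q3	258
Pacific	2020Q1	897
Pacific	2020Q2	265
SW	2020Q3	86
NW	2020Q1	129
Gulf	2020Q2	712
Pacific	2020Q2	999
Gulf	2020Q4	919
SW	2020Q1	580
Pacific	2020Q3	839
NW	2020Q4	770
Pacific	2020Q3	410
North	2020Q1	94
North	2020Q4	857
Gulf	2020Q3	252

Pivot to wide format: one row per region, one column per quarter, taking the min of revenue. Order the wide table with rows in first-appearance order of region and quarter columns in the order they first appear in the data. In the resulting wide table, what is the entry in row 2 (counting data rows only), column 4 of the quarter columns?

With rows in first-appearance order of region, row 2 is region=NW. quarter columns in first-appearance order: 2020Q4, 2020Q2, 2020Q3, 2020Q1; column 4 is 2020Q1.
Long rows with region=NW, quarter=2020Q1: min(726, 129) = 129.

129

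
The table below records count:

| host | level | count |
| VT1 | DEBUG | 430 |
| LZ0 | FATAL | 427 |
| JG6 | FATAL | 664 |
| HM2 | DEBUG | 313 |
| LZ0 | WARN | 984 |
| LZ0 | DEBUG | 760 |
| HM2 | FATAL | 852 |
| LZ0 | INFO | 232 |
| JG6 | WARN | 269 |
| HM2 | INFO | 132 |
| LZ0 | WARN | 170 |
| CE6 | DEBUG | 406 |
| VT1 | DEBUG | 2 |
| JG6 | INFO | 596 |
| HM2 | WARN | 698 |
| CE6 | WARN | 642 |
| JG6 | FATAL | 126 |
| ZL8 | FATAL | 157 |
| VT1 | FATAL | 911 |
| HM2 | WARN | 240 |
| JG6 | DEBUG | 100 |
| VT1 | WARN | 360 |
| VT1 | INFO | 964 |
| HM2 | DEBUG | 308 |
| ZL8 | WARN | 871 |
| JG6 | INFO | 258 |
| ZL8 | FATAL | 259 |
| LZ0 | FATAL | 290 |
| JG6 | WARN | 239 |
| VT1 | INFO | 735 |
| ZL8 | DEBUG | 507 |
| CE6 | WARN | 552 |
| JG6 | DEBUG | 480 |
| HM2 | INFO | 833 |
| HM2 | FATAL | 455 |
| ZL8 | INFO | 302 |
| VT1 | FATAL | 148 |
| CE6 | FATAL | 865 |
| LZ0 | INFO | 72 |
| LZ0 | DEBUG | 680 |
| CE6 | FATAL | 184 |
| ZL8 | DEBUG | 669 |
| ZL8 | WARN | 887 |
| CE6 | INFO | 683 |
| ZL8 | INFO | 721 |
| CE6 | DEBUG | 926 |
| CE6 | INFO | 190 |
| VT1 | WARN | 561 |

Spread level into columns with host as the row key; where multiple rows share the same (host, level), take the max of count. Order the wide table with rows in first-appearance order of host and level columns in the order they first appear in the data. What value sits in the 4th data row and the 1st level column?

With rows in first-appearance order of host, row 4 is host=HM2. level columns in first-appearance order: DEBUG, FATAL, WARN, INFO; column 1 is DEBUG.
Long rows with host=HM2, level=DEBUG: max(313, 308) = 313.

313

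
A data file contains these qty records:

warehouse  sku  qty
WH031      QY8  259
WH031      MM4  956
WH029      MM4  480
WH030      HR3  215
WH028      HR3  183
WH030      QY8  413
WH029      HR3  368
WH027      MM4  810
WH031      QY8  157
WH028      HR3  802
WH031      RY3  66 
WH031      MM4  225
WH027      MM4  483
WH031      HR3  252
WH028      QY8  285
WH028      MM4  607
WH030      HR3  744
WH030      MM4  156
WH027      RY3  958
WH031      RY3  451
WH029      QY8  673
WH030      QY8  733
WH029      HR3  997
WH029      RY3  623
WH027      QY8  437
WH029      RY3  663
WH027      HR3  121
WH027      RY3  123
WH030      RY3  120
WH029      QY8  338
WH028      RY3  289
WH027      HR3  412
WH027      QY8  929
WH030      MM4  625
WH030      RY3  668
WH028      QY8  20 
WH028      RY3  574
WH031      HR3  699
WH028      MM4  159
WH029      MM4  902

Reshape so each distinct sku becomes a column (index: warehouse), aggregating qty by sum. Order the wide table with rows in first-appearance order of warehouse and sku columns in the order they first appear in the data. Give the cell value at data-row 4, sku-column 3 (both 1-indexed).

985

With rows in first-appearance order of warehouse, row 4 is warehouse=WH028. sku columns in first-appearance order: QY8, MM4, HR3, RY3; column 3 is HR3.
Long rows with warehouse=WH028, sku=HR3: 183 + 802 = 985.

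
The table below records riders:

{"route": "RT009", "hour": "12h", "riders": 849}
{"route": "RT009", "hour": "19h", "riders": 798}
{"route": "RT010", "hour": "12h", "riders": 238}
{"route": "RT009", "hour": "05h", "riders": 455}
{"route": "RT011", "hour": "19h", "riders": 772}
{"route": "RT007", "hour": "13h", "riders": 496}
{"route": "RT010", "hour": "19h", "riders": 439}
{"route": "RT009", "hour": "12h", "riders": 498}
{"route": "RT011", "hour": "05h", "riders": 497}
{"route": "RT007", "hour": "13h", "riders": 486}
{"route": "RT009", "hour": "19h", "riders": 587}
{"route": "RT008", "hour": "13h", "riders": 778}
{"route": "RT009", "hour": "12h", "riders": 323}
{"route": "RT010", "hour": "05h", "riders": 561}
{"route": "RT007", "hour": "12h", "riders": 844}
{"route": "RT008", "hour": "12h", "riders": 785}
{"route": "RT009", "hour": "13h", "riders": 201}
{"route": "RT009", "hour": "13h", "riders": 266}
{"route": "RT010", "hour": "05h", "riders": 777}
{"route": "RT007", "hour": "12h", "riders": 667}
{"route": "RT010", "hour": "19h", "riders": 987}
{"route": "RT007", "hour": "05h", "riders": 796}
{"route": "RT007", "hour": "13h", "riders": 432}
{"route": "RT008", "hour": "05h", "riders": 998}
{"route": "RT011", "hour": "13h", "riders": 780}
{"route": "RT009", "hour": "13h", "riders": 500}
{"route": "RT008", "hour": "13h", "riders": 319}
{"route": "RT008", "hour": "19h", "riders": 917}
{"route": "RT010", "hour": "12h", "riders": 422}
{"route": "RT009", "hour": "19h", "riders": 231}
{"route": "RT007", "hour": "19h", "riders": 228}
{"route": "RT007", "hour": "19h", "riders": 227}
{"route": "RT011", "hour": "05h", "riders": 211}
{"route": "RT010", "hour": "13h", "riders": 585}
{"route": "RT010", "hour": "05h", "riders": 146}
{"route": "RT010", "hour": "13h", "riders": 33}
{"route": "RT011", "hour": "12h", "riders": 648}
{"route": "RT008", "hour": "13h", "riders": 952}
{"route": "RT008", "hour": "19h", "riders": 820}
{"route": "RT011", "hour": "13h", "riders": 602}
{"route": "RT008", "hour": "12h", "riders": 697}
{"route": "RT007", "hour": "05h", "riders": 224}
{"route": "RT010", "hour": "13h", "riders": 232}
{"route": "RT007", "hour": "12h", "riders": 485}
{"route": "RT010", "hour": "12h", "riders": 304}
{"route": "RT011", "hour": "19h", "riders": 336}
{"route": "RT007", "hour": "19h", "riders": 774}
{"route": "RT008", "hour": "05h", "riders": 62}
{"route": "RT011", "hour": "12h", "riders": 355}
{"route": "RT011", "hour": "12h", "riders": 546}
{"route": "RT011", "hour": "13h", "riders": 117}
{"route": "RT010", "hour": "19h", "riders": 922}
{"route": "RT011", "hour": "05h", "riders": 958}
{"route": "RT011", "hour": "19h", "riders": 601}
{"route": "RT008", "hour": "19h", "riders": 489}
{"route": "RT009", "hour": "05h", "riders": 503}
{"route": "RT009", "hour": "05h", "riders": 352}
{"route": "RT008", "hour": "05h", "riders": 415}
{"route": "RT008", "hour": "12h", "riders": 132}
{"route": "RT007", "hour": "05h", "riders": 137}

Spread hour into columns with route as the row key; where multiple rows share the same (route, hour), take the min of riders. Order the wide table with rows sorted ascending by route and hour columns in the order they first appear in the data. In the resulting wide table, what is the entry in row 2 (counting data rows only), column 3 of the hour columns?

62

With rows sorted ascending by route, row 2 is route=RT008. hour columns in first-appearance order: 12h, 19h, 05h, 13h; column 3 is 05h.
Long rows with route=RT008, hour=05h: min(998, 62, 415) = 62.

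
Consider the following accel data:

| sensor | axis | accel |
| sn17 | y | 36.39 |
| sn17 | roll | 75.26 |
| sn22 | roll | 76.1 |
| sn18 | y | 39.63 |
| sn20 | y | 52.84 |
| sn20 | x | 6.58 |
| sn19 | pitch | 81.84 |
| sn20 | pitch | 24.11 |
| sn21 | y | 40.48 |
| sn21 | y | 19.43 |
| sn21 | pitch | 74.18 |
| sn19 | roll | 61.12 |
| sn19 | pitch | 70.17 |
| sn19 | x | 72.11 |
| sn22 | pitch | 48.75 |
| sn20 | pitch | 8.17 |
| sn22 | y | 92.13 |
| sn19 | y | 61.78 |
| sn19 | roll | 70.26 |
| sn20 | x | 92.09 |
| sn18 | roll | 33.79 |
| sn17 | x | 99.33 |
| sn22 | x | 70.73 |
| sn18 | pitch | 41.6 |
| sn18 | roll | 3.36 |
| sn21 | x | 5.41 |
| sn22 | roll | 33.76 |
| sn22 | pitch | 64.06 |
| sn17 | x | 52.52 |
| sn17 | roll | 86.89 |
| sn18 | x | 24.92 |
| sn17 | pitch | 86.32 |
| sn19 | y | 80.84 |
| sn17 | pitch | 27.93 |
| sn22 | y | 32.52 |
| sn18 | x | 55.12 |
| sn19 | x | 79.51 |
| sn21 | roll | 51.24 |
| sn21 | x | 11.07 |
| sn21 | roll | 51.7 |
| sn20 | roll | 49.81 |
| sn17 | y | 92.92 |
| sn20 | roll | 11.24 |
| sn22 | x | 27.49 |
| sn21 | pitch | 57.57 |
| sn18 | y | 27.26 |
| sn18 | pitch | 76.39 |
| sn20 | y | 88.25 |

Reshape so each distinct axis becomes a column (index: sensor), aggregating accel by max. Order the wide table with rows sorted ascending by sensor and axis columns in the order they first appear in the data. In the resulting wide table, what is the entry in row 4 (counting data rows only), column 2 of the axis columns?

49.81

With rows sorted ascending by sensor, row 4 is sensor=sn20. axis columns in first-appearance order: y, roll, x, pitch; column 2 is roll.
Long rows with sensor=sn20, axis=roll: max(49.81, 11.24) = 49.81.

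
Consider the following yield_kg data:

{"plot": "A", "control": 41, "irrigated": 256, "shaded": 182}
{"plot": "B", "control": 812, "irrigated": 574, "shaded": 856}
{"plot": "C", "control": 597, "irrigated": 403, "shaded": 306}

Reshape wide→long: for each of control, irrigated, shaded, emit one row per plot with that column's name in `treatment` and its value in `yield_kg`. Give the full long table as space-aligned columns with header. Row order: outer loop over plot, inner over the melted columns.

Each (plot, column) pair becomes one row: 3 × 3 = 9 rows.
For example, (A, control) → yield_kg=41.

plot  treatment  yield_kg
A     control    41      
A     irrigated  256     
A     shaded     182     
B     control    812     
B     irrigated  574     
B     shaded     856     
C     control    597     
C     irrigated  403     
C     shaded     306     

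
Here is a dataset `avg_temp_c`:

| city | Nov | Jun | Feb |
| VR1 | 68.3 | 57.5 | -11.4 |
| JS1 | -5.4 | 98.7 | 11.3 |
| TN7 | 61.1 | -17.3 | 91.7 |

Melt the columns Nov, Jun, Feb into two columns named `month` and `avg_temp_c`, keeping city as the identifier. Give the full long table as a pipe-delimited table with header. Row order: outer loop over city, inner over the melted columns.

| city | month | avg_temp_c |
| VR1 | Nov | 68.3 |
| VR1 | Jun | 57.5 |
| VR1 | Feb | -11.4 |
| JS1 | Nov | -5.4 |
| JS1 | Jun | 98.7 |
| JS1 | Feb | 11.3 |
| TN7 | Nov | 61.1 |
| TN7 | Jun | -17.3 |
| TN7 | Feb | 91.7 |

Each (city, column) pair becomes one row: 3 × 3 = 9 rows.
For example, (VR1, Nov) → avg_temp_c=68.3.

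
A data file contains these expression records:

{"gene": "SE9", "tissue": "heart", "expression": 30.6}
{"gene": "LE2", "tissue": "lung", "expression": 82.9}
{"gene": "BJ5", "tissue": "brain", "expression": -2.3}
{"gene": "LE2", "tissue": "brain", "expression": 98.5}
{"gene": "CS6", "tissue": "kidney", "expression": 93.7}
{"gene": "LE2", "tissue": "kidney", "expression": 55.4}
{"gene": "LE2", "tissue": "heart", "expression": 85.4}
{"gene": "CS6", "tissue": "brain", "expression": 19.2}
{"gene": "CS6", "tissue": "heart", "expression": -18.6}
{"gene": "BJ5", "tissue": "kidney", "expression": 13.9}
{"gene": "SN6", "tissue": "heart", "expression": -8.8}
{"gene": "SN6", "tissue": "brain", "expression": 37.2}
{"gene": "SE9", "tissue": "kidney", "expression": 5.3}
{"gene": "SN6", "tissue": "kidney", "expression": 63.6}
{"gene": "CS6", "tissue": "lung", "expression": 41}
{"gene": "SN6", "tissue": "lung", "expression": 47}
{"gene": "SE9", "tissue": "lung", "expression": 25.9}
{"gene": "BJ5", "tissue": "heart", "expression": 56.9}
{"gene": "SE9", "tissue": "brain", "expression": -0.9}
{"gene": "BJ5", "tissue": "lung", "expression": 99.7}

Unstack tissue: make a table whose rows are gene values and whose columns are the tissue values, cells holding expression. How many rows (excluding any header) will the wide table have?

5

5 distinct gene values → 5 rows.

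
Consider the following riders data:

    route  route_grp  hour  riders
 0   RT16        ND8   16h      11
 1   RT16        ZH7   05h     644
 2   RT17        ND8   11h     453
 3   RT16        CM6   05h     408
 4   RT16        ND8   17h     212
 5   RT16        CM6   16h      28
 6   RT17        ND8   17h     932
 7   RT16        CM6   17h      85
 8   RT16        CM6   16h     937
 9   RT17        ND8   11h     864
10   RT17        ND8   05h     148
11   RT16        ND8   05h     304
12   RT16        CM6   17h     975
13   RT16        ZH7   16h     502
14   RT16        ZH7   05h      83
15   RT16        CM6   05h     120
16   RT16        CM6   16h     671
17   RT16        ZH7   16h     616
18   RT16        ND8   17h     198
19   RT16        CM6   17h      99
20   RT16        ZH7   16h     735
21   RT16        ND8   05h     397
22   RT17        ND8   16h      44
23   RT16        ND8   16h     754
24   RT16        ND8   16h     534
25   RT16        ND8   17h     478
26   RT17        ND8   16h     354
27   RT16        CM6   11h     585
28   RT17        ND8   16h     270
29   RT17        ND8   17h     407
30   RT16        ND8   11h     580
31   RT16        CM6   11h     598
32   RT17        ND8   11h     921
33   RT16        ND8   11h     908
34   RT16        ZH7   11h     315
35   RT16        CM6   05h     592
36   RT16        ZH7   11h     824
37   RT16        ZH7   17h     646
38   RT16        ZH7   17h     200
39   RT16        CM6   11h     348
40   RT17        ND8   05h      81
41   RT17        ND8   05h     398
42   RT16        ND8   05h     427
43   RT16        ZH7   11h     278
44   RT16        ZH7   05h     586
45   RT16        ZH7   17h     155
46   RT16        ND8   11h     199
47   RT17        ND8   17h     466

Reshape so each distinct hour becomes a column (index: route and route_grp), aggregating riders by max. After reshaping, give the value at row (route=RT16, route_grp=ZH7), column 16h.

735

Rows with route=RT16, route_grp=ZH7 and hour=16h: riders values are 502, 616, 735.
max(502, 616, 735) = 735.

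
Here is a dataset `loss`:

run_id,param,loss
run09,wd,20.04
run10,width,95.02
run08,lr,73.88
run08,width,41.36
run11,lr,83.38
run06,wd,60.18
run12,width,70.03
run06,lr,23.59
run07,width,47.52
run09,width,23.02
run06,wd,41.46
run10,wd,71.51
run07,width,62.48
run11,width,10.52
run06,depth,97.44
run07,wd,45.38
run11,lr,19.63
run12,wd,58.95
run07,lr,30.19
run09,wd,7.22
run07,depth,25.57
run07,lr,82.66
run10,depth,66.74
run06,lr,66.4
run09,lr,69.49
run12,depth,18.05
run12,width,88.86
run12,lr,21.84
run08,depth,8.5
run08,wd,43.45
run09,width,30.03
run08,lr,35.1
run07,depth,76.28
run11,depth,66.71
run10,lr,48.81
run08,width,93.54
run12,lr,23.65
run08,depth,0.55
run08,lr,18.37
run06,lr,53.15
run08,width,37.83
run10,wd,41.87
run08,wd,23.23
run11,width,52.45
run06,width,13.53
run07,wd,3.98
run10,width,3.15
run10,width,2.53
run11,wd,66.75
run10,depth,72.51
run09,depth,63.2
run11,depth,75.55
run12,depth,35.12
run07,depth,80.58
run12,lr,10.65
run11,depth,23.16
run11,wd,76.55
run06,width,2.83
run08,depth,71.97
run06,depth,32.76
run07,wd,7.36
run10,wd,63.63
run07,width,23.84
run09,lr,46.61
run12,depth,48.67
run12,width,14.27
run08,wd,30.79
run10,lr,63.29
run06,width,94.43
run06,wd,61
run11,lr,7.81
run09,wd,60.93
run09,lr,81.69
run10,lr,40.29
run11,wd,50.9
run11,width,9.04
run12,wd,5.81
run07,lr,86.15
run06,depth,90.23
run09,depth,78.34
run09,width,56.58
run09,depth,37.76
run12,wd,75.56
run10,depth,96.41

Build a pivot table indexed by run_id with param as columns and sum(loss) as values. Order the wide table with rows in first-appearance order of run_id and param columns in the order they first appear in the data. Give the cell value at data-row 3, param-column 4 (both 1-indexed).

With rows in first-appearance order of run_id, row 3 is run_id=run08. param columns in first-appearance order: wd, width, lr, depth; column 4 is depth.
Long rows with run_id=run08, param=depth: 8.5 + 0.55 + 71.97 = 81.02.

81.02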